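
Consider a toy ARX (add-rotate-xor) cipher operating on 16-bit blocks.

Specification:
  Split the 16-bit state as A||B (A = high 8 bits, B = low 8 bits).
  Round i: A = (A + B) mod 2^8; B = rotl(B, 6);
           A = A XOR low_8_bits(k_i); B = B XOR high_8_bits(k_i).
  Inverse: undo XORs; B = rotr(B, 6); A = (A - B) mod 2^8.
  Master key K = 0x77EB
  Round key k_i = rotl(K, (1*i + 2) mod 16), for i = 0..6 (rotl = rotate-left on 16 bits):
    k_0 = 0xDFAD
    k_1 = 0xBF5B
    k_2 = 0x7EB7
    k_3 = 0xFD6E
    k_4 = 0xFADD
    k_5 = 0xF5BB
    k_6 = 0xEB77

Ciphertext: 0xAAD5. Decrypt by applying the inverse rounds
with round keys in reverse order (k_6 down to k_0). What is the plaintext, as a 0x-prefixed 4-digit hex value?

s_0 = ciphertext = 0xAAD5
s_1 = InvRound(s_0, k_6) = 0xE5F8
s_2 = InvRound(s_1, k_5) = 0x2A34
s_3 = InvRound(s_2, k_4) = 0xBC3B
s_4 = InvRound(s_3, k_3) = 0xB71B
s_5 = InvRound(s_4, k_2) = 0x6B95
s_6 = InvRound(s_5, k_1) = 0x88A8
s_7 = InvRound(s_6, k_0) = 0x48DD

0x48DD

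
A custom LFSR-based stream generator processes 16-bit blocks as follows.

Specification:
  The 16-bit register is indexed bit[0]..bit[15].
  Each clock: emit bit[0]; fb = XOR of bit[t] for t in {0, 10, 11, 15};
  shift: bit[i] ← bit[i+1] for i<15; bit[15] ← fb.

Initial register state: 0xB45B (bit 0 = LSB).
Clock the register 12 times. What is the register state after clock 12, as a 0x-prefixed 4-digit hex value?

0x43FB

reg_0 = 0xB45B
clock 1: out=1, reg = 0xDA2D
clock 2: out=1, reg = 0xED16
clock 3: out=0, reg = 0xF68B
clock 4: out=1, reg = 0xFB45
clock 5: out=1, reg = 0xFDA2
clock 6: out=0, reg = 0xFED1
clock 7: out=1, reg = 0x7F68
clock 8: out=0, reg = 0x3FB4
clock 9: out=0, reg = 0x1FDA
clock 10: out=0, reg = 0x0FED
clock 11: out=1, reg = 0x87F6
clock 12: out=0, reg = 0x43FB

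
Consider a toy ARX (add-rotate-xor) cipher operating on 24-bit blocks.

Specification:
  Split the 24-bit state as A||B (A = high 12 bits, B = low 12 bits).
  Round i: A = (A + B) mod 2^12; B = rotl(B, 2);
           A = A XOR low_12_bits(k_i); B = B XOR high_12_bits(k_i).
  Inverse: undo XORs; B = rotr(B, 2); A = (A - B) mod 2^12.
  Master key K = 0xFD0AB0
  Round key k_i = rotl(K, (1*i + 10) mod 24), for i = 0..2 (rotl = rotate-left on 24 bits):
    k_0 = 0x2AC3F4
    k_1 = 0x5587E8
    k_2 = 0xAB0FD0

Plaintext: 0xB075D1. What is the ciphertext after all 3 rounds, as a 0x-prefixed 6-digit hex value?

0xE2A144

s_0 = plaintext = 0xB075D1
s_1 = Round(s_0, k_0) = 0x32C5E9
s_2 = Round(s_1, k_1) = 0xEFD2FD
s_3 = Round(s_2, k_2) = 0xE2A144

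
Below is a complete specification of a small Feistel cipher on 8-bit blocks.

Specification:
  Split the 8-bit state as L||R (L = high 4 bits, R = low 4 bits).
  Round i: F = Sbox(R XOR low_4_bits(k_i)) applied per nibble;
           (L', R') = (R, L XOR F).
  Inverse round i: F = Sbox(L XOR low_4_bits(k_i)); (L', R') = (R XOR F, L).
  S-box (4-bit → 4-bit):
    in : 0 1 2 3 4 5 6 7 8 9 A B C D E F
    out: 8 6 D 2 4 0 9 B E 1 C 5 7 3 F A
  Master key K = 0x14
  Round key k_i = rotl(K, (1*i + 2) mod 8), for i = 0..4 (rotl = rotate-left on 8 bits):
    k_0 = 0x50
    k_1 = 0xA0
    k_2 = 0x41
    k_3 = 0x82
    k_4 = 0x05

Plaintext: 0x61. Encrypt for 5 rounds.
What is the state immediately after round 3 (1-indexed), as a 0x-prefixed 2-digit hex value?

s_0 = plaintext = 0x61
s_1 = Round(s_0, k_0) = 0x10
s_2 = Round(s_1, k_1) = 0x09
s_3 = Round(s_2, k_2) = 0x9E
s_4 = Round(s_3, k_3) = 0xEE
s_5 = Round(s_4, k_4) = 0xEB

0x9E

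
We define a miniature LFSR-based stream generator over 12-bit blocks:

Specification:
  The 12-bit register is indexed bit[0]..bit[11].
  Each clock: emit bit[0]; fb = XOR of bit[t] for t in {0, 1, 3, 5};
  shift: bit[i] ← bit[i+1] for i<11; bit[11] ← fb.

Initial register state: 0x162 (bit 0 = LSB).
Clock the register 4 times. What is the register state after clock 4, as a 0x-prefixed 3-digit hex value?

0x416

reg_0 = 0x162
clock 1: out=0, reg = 0x0B1
clock 2: out=1, reg = 0x058
clock 3: out=0, reg = 0x82C
clock 4: out=0, reg = 0x416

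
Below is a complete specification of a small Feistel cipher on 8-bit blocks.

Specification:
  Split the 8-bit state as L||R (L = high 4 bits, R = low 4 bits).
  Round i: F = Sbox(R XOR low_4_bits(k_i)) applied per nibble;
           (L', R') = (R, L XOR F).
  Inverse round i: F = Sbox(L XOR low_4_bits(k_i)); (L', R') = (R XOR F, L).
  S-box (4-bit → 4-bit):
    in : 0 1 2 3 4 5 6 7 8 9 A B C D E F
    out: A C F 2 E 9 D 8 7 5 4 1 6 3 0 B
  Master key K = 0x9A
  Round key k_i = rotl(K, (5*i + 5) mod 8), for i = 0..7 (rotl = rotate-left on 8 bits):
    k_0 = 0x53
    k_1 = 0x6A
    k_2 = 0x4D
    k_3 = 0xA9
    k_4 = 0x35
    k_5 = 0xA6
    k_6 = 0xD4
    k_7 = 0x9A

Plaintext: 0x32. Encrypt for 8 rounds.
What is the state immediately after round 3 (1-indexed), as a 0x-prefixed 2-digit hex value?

s_0 = plaintext = 0x32
s_1 = Round(s_0, k_0) = 0x2F
s_2 = Round(s_1, k_1) = 0xFB
s_3 = Round(s_2, k_2) = 0xB2
s_4 = Round(s_3, k_3) = 0x2A
s_5 = Round(s_4, k_4) = 0xA9
s_6 = Round(s_5, k_5) = 0x91
s_7 = Round(s_6, k_6) = 0x10
s_8 = Round(s_7, k_7) = 0x05

0xB2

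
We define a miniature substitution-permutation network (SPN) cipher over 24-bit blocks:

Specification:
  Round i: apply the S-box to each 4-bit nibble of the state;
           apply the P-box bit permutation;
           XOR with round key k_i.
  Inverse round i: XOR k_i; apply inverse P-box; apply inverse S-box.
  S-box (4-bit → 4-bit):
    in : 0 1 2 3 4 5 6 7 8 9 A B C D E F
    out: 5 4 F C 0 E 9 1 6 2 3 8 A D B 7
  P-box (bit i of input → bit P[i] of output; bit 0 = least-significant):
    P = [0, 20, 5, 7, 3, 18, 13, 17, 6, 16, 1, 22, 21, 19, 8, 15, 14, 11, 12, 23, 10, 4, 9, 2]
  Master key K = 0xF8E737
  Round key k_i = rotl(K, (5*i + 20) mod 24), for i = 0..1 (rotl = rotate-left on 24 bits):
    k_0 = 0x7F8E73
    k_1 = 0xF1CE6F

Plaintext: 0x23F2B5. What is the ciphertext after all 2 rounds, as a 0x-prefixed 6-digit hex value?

s_0 = plaintext = 0x23F2B5
s_1 = Round(s_0, k_0) = 0x849985
s_2 = Round(s_1, k_1) = 0xECECDF

0xECECDF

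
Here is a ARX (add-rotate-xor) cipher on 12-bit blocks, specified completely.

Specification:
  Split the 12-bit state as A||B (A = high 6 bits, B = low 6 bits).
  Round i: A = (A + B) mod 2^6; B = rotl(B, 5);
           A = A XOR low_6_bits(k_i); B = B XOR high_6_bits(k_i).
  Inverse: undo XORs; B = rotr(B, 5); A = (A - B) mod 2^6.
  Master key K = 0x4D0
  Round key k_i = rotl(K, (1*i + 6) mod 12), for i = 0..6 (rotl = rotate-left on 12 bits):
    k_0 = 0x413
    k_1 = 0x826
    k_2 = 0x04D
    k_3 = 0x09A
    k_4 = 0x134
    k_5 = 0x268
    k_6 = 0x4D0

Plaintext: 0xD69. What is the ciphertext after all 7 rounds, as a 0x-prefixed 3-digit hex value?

s_0 = plaintext = 0xD69
s_1 = Round(s_0, k_0) = 0x364
s_2 = Round(s_1, k_1) = 0x5F2
s_3 = Round(s_2, k_2) = 0x118
s_4 = Round(s_3, k_3) = 0x18E
s_5 = Round(s_4, k_4) = 0x803
s_6 = Round(s_5, k_5) = 0x2E8
s_7 = Round(s_6, k_6) = 0x8C7

0x8C7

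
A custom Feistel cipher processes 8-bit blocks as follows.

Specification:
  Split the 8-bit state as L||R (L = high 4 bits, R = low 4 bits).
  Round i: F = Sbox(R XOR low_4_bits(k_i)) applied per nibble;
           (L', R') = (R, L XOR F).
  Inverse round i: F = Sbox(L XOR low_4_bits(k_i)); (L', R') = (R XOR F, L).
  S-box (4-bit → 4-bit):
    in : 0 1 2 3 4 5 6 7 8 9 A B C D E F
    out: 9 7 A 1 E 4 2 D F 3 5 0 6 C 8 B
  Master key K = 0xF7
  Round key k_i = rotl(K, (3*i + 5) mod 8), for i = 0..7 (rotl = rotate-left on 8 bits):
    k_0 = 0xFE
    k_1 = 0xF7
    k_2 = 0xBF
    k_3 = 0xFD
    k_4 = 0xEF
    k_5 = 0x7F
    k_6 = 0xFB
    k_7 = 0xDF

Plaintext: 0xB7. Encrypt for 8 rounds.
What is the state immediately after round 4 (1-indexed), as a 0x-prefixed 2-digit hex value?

s_0 = plaintext = 0xB7
s_1 = Round(s_0, k_0) = 0x78
s_2 = Round(s_1, k_1) = 0x8C
s_3 = Round(s_2, k_2) = 0xC9
s_4 = Round(s_3, k_3) = 0x92
s_5 = Round(s_4, k_4) = 0x25
s_6 = Round(s_5, k_5) = 0x57
s_7 = Round(s_6, k_6) = 0x73
s_8 = Round(s_7, k_7) = 0x31

0x92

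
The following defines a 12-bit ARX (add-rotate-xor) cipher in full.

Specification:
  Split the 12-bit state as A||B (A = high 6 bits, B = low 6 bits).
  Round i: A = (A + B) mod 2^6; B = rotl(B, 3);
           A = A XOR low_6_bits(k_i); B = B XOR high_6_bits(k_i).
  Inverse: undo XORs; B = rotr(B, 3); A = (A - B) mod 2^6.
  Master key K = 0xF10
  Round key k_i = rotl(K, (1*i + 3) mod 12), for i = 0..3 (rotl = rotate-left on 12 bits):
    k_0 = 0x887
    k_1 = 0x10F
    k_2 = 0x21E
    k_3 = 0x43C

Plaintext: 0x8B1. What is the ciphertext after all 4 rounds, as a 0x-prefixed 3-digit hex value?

s_0 = plaintext = 0x8B1
s_1 = Round(s_0, k_0) = 0x52C
s_2 = Round(s_1, k_1) = 0x3E1
s_3 = Round(s_2, k_2) = 0xB84
s_4 = Round(s_3, k_3) = 0x3B0

0x3B0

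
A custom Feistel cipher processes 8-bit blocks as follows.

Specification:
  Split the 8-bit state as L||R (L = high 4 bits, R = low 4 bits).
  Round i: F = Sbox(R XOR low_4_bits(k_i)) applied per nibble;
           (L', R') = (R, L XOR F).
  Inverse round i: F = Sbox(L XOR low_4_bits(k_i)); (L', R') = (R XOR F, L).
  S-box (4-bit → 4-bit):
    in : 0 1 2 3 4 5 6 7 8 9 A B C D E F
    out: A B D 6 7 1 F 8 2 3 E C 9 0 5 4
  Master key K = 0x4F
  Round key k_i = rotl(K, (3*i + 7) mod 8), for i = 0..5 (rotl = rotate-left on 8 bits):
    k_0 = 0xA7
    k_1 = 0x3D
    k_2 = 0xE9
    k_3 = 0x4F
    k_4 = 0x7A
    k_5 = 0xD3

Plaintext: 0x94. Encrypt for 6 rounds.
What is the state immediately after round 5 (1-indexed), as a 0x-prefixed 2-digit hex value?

s_0 = plaintext = 0x94
s_1 = Round(s_0, k_0) = 0x4F
s_2 = Round(s_1, k_1) = 0xF9
s_3 = Round(s_2, k_2) = 0x95
s_4 = Round(s_3, k_3) = 0x57
s_5 = Round(s_4, k_4) = 0x75
s_6 = Round(s_5, k_5) = 0x58

0x75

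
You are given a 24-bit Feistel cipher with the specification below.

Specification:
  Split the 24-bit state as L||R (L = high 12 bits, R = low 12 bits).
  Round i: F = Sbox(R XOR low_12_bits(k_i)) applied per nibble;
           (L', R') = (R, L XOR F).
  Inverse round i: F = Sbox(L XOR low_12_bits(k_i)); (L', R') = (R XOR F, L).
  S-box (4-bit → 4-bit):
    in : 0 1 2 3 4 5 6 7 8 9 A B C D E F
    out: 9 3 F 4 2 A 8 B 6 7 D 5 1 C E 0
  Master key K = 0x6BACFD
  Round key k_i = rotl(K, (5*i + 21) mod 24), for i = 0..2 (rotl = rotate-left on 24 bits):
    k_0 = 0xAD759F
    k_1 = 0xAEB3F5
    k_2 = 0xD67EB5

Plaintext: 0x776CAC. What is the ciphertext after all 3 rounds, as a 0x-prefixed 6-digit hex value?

0x8B78AD

s_0 = plaintext = 0x776CAC
s_1 = Round(s_0, k_0) = 0xCAC032
s_2 = Round(s_1, k_1) = 0x0328B7
s_3 = Round(s_2, k_2) = 0x8B78AD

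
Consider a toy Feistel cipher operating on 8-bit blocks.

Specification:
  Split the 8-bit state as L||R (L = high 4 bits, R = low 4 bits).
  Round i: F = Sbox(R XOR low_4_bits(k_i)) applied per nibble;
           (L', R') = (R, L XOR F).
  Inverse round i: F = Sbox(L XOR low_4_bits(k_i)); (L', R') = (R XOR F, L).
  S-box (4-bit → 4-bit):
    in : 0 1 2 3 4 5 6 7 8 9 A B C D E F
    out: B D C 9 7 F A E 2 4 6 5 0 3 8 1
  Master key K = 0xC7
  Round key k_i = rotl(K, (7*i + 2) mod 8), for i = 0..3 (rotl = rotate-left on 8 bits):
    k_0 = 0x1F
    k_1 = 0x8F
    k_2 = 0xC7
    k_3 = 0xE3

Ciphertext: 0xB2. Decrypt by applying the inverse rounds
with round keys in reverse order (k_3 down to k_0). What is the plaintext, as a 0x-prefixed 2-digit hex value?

0x16

s_0 = ciphertext = 0xB2
s_1 = InvRound(s_0, k_3) = 0x0B
s_2 = InvRound(s_1, k_2) = 0x50
s_3 = InvRound(s_2, k_1) = 0x65
s_4 = InvRound(s_3, k_0) = 0x16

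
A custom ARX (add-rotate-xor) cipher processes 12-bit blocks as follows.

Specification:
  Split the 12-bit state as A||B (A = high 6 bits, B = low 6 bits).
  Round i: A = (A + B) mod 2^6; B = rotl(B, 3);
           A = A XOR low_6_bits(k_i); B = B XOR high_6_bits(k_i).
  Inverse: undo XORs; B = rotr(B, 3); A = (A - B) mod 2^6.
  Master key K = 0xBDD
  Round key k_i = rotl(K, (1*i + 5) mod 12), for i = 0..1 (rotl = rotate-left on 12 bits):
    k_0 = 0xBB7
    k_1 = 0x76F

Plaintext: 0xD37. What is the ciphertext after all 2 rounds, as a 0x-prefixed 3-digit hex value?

0x0DF

s_0 = plaintext = 0xD37
s_1 = Round(s_0, k_0) = 0x710
s_2 = Round(s_1, k_1) = 0x0DF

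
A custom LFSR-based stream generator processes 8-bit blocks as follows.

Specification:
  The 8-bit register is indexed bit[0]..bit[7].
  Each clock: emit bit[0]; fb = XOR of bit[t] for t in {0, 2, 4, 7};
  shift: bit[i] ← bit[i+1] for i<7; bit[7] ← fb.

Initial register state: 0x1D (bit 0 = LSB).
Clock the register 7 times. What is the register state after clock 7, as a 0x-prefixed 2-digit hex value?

0x72

reg_0 = 0x1D
clock 1: out=1, reg = 0x8E
clock 2: out=0, reg = 0x47
clock 3: out=1, reg = 0x23
clock 4: out=1, reg = 0x91
clock 5: out=1, reg = 0xC8
clock 6: out=0, reg = 0xE4
clock 7: out=0, reg = 0x72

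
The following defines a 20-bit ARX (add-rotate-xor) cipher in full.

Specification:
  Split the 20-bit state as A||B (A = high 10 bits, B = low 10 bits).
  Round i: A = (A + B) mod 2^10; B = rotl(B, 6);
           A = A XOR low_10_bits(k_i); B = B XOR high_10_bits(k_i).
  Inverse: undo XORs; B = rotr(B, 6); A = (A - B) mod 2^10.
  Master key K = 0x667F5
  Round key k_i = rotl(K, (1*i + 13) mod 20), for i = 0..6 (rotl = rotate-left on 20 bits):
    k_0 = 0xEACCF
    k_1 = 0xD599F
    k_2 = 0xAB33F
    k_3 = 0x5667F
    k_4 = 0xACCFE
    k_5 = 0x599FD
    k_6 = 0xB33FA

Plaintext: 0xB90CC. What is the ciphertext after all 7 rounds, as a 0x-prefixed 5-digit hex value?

s_0 = plaintext = 0xB90CC
s_1 = Round(s_0, k_0) = 0xDFCA7
s_2 = Round(s_1, k_1) = 0x6E69C
s_3 = Round(s_2, k_2) = 0xDA985
s_4 = Round(s_3, k_3) = 0xA4001
s_5 = Round(s_4, k_4) = 0x9BEF3
s_6 = Round(s_5, k_5) = 0x27D89
s_7 = Round(s_6, k_6) = 0x74894

0x74894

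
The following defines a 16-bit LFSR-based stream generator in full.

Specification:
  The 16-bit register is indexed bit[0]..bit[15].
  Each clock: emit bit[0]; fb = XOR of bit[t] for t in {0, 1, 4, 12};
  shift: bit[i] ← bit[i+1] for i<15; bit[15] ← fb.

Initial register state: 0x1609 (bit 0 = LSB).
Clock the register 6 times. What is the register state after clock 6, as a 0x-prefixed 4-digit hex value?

0xB058

reg_0 = 0x1609
clock 1: out=1, reg = 0x0B04
clock 2: out=0, reg = 0x0582
clock 3: out=0, reg = 0x82C1
clock 4: out=1, reg = 0xC160
clock 5: out=0, reg = 0x60B0
clock 6: out=0, reg = 0xB058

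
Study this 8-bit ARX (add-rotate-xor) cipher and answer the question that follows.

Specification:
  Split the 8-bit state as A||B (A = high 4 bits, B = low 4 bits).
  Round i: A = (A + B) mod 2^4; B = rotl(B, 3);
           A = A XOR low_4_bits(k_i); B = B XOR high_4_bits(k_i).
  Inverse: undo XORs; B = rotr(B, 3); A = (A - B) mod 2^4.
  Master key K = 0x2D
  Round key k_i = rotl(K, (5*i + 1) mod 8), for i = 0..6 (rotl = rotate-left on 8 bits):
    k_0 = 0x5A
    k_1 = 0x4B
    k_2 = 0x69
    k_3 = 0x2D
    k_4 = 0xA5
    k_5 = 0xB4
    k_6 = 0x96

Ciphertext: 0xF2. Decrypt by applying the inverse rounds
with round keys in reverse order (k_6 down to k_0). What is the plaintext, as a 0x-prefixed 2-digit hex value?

s_0 = ciphertext = 0xF2
s_1 = InvRound(s_0, k_6) = 0x27
s_2 = InvRound(s_1, k_5) = 0xD9
s_3 = InvRound(s_2, k_4) = 0x26
s_4 = InvRound(s_3, k_3) = 0x78
s_5 = InvRound(s_4, k_2) = 0x1D
s_6 = InvRound(s_5, k_1) = 0x73
s_7 = InvRound(s_6, k_0) = 0x1C

0x1C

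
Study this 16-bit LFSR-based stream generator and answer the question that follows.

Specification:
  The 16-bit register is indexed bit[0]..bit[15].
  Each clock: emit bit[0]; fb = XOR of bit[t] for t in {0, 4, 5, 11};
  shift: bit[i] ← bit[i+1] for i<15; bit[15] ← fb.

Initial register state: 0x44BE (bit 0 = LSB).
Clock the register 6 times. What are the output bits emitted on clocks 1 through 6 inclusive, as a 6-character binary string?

reg_0 = 0x44BE
clock 1: out=0, reg = 0x225F
clock 2: out=1, reg = 0x112F
clock 3: out=1, reg = 0x0897
clock 4: out=1, reg = 0x844B
clock 5: out=1, reg = 0xC225
clock 6: out=1, reg = 0x6112

011111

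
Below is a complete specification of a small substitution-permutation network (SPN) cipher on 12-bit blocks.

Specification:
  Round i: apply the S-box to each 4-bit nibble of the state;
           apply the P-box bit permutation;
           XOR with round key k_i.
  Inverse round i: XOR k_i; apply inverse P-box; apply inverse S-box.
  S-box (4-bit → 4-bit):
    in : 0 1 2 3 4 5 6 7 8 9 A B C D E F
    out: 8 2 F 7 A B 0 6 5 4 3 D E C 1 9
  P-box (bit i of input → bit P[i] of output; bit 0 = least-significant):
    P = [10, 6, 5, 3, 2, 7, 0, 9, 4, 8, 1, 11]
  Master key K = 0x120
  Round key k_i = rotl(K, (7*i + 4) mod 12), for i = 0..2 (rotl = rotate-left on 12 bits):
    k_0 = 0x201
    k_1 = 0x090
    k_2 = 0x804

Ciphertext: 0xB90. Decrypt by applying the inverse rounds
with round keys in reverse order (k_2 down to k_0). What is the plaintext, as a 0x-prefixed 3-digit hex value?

s_0 = ciphertext = 0xB90
s_1 = InvRound(s_0, k_2) = 0xA56
s_2 = InvRound(s_1, k_1) = 0xD51
s_3 = InvRound(s_2, k_0) = 0x50A

0x50A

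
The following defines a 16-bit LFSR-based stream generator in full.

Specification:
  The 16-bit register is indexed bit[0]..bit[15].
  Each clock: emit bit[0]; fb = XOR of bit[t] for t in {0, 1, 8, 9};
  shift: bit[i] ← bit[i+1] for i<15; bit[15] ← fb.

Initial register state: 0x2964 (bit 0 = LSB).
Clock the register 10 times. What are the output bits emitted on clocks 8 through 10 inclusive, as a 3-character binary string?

010

reg_0 = 0x2964
clock 1: out=0, reg = 0x94B2
clock 2: out=0, reg = 0xCA59
clock 3: out=1, reg = 0x652C
clock 4: out=0, reg = 0xB296
clock 5: out=0, reg = 0x594B
clock 6: out=1, reg = 0xACA5
clock 7: out=1, reg = 0xD652
clock 8: out=0, reg = 0x6B29
clock 9: out=1, reg = 0xB594
clock 10: out=0, reg = 0xDACA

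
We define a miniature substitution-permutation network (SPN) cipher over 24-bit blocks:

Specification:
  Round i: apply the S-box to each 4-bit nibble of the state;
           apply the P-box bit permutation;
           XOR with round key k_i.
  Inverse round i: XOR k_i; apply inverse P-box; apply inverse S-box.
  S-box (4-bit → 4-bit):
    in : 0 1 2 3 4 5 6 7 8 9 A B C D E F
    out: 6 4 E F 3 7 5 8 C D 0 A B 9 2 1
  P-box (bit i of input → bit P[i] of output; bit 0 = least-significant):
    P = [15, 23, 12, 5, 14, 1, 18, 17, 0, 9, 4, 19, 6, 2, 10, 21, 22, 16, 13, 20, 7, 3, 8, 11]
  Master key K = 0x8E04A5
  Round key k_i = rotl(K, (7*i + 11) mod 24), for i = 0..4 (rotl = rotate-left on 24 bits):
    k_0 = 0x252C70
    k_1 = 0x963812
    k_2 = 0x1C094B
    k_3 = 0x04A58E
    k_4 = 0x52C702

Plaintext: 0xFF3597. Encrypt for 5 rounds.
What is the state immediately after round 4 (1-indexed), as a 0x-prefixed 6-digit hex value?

0xC6D865

s_0 = plaintext = 0xFF3597
s_1 = Round(s_0, k_0) = 0x436A85
s_2 = Round(s_1, k_1) = 0x418CDA
s_3 = Round(s_2, k_2) = 0x366FC2
s_4 = Round(s_3, k_3) = 0xC6D865
s_5 = Round(s_4, k_4) = 0xBE3FDA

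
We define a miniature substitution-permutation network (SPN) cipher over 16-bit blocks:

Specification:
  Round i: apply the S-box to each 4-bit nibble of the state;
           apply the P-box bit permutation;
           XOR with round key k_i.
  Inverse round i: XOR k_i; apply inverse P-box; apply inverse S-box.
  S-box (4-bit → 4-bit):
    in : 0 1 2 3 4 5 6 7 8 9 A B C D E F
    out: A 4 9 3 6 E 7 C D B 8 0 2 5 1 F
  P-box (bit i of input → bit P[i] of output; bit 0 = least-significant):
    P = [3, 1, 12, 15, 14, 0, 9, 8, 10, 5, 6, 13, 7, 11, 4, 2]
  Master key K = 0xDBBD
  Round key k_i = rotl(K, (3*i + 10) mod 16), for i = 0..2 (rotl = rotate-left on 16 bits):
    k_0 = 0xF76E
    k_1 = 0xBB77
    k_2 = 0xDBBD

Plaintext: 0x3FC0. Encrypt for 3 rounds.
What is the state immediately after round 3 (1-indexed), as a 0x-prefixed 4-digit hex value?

s_0 = plaintext = 0x3FC0
s_1 = Round(s_0, k_0) = 0x5B8D
s_2 = Round(s_1, k_1) = 0xE06B
s_3 = Round(s_2, k_2) = 0xB91C

0xB91C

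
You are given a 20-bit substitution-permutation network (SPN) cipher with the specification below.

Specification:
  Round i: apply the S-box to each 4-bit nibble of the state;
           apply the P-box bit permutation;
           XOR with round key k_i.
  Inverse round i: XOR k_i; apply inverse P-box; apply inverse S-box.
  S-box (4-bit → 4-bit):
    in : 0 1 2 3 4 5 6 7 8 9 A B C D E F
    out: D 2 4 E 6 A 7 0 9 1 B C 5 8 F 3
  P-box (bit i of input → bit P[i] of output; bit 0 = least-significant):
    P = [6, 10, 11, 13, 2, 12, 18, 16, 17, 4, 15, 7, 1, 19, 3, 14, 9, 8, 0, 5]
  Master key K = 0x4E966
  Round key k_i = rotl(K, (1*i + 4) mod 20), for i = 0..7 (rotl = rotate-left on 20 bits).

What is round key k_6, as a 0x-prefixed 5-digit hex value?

0x5993A

K = 0x4E966
k_0 = rotl(K, (1*0+4) mod 20) = rotl(K, 4) = 0xE9664
k_1 = rotl(K, (1*1+4) mod 20) = rotl(K, 5) = 0xD2CC9
k_2 = rotl(K, (1*2+4) mod 20) = rotl(K, 6) = 0xA5993
k_3 = rotl(K, (1*3+4) mod 20) = rotl(K, 7) = 0x4B327
k_4 = rotl(K, (1*4+4) mod 20) = rotl(K, 8) = 0x9664E
k_5 = rotl(K, (1*5+4) mod 20) = rotl(K, 9) = 0x2CC9D
k_6 = rotl(K, (1*6+4) mod 20) = rotl(K, 10) = 0x5993A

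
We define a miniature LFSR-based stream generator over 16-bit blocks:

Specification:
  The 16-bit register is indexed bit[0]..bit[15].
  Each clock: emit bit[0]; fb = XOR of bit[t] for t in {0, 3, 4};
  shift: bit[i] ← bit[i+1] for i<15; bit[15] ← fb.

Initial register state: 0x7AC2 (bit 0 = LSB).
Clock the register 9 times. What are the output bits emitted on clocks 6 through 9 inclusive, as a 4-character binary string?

reg_0 = 0x7AC2
clock 1: out=0, reg = 0x3D61
clock 2: out=1, reg = 0x9EB0
clock 3: out=0, reg = 0xCF58
clock 4: out=0, reg = 0x67AC
clock 5: out=0, reg = 0xB3D6
clock 6: out=0, reg = 0xD9EB
clock 7: out=1, reg = 0x6CF5
clock 8: out=1, reg = 0x367A
clock 9: out=0, reg = 0x1B3D

0110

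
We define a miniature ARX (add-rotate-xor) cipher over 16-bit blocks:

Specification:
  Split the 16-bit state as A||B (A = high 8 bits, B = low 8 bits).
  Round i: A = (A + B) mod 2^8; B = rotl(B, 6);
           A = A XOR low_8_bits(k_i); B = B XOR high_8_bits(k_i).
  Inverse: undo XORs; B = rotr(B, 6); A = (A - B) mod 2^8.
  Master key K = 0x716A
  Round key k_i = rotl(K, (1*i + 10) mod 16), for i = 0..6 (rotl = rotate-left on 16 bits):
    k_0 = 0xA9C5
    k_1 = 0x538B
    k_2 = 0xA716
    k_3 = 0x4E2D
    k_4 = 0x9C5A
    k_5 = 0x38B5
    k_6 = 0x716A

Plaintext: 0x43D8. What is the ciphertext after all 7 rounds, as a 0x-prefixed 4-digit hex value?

0xB805

s_0 = plaintext = 0x43D8
s_1 = Round(s_0, k_0) = 0xDE9F
s_2 = Round(s_1, k_1) = 0xF6B4
s_3 = Round(s_2, k_2) = 0xBC8A
s_4 = Round(s_3, k_3) = 0x6BEC
s_5 = Round(s_4, k_4) = 0x0DA7
s_6 = Round(s_5, k_5) = 0x01D1
s_7 = Round(s_6, k_6) = 0xB805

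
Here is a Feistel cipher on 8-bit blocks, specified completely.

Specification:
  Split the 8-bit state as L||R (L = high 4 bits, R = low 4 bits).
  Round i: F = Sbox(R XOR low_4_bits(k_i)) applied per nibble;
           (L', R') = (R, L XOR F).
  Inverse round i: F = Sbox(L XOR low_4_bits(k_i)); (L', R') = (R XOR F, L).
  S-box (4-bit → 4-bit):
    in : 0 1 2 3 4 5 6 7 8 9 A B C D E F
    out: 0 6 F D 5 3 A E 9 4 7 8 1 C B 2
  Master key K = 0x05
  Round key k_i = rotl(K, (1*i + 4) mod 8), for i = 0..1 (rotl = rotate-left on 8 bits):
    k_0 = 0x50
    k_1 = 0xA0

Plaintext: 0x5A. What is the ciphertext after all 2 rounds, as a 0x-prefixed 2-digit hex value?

0x25

s_0 = plaintext = 0x5A
s_1 = Round(s_0, k_0) = 0xA2
s_2 = Round(s_1, k_1) = 0x25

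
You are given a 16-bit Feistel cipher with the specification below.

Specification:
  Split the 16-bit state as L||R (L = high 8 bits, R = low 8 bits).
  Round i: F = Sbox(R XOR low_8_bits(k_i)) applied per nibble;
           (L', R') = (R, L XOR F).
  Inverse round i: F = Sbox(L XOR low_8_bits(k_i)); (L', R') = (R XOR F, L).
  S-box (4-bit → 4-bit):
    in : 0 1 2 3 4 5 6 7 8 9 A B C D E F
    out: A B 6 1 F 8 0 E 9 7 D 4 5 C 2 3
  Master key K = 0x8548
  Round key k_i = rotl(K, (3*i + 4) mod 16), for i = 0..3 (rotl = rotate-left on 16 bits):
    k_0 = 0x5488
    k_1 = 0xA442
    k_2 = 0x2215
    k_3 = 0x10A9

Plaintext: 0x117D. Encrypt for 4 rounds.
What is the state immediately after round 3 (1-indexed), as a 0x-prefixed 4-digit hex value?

s_0 = plaintext = 0x117D
s_1 = Round(s_0, k_0) = 0x7D29
s_2 = Round(s_1, k_1) = 0x2979
s_3 = Round(s_2, k_2) = 0x792C
s_4 = Round(s_3, k_3) = 0x2CE1

0x792C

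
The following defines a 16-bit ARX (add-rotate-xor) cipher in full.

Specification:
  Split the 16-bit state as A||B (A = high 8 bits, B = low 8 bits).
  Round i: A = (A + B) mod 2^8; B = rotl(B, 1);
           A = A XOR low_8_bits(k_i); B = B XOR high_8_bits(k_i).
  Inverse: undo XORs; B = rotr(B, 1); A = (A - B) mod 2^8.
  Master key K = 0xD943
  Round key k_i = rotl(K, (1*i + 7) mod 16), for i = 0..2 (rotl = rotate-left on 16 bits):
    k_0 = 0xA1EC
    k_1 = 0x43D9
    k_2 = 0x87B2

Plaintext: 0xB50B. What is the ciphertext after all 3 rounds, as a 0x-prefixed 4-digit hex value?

0xD4DF

s_0 = plaintext = 0xB50B
s_1 = Round(s_0, k_0) = 0x2CB7
s_2 = Round(s_1, k_1) = 0x3A2C
s_3 = Round(s_2, k_2) = 0xD4DF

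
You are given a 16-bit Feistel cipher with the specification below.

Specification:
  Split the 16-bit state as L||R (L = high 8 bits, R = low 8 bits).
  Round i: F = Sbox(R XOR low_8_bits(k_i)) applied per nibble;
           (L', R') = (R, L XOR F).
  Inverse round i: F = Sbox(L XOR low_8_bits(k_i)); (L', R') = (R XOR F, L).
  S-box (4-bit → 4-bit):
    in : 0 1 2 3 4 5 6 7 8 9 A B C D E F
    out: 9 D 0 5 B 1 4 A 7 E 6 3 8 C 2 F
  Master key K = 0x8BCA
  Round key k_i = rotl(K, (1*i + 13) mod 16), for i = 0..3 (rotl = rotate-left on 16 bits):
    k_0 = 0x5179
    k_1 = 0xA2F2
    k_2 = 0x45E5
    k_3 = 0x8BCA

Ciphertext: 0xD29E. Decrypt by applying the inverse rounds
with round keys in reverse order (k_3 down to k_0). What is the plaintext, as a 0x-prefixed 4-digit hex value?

0xC0FE

s_0 = ciphertext = 0xD29E
s_1 = InvRound(s_0, k_3) = 0x49D2
s_2 = InvRound(s_1, k_2) = 0xBA49
s_3 = InvRound(s_2, k_1) = 0xFEBA
s_4 = InvRound(s_3, k_0) = 0xC0FE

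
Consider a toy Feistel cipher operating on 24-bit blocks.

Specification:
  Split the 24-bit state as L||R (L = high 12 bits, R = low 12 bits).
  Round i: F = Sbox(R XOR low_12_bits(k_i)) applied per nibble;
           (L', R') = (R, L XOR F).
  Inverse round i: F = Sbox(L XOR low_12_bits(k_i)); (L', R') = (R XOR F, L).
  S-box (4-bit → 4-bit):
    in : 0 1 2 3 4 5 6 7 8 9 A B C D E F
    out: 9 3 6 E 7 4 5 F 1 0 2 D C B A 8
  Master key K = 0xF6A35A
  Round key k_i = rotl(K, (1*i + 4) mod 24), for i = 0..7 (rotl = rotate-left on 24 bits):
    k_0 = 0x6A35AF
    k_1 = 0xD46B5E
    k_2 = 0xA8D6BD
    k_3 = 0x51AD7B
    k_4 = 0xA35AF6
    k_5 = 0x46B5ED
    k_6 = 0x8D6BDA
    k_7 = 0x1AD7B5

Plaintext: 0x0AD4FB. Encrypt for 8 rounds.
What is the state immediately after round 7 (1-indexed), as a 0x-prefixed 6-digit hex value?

0x7FB436

s_0 = plaintext = 0x0AD4FB
s_1 = Round(s_0, k_0) = 0x4FB3EA
s_2 = Round(s_1, k_1) = 0x3EA52C
s_3 = Round(s_2, k_2) = 0x52CDE9
s_4 = Round(s_3, k_3) = 0xDE9C2A
s_5 = Round(s_4, k_4) = 0xC2A855
s_6 = Round(s_5, k_5) = 0x8557FB
s_7 = Round(s_6, k_6) = 0x7FB436
s_8 = Round(s_7, k_7) = 0x4369E5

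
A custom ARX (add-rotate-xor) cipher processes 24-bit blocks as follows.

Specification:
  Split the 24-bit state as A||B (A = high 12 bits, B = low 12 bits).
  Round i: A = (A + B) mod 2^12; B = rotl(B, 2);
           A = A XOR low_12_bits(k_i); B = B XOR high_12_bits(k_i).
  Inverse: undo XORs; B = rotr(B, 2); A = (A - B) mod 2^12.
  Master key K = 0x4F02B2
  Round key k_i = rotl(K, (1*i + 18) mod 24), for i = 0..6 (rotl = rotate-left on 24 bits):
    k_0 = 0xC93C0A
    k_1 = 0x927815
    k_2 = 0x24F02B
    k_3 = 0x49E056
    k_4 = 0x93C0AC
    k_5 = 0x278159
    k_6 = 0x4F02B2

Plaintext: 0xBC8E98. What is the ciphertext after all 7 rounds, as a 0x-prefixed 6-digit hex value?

s_0 = plaintext = 0xBC8E98
s_1 = Round(s_0, k_0) = 0x66A6F0
s_2 = Round(s_1, k_1) = 0x54F2E6
s_3 = Round(s_2, k_2) = 0x81E9D7
s_4 = Round(s_3, k_3) = 0x1A33C0
s_5 = Round(s_4, k_4) = 0x5CF63C
s_6 = Round(s_5, k_5) = 0xD52A89
s_7 = Round(s_6, k_6) = 0x569ED6

0x569ED6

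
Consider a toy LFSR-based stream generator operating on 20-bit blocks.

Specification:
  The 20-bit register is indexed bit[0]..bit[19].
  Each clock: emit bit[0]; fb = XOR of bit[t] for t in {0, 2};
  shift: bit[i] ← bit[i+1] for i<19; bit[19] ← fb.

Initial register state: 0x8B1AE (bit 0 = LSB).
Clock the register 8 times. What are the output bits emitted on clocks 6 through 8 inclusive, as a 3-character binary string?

reg_0 = 0x8B1AE
clock 1: out=0, reg = 0xC58D7
clock 2: out=1, reg = 0x62C6B
clock 3: out=1, reg = 0xB1635
clock 4: out=1, reg = 0x58B1A
clock 5: out=0, reg = 0x2C58D
clock 6: out=1, reg = 0x162C6
clock 7: out=0, reg = 0x8B163
clock 8: out=1, reg = 0xC58B1

101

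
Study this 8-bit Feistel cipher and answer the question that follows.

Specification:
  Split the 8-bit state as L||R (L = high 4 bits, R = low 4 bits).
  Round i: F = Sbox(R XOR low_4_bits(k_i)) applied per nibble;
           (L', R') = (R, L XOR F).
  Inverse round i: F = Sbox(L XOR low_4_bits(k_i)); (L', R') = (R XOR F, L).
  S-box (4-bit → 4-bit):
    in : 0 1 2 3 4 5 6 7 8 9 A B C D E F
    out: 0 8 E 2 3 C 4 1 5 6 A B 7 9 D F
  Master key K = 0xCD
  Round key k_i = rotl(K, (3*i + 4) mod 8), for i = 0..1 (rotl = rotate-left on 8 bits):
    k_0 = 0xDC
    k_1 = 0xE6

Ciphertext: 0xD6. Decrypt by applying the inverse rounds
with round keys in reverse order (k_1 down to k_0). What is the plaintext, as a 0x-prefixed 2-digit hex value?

s_0 = ciphertext = 0xD6
s_1 = InvRound(s_0, k_1) = 0xDD
s_2 = InvRound(s_1, k_0) = 0x5D

0x5D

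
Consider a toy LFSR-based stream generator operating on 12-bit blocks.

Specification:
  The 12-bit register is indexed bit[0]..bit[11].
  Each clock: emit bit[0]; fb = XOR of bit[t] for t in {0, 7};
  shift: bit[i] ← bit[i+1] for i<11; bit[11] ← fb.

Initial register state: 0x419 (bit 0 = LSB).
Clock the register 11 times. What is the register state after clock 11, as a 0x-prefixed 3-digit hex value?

reg_0 = 0x419
clock 1: out=1, reg = 0xA0C
clock 2: out=0, reg = 0x506
clock 3: out=0, reg = 0x283
clock 4: out=1, reg = 0x141
clock 5: out=1, reg = 0x8A0
clock 6: out=0, reg = 0xC50
clock 7: out=0, reg = 0x628
clock 8: out=0, reg = 0x314
clock 9: out=0, reg = 0x18A
clock 10: out=0, reg = 0x8C5
clock 11: out=1, reg = 0x462

0x462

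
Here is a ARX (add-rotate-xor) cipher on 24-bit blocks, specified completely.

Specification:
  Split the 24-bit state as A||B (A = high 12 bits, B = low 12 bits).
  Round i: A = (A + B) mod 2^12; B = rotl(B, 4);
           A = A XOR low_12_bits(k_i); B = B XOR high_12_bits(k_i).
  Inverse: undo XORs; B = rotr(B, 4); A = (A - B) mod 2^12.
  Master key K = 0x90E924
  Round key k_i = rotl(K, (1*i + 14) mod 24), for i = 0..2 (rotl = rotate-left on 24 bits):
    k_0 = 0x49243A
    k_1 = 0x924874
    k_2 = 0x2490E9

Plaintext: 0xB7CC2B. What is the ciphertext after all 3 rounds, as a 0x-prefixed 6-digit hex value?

s_0 = plaintext = 0xB7CC2B
s_1 = Round(s_0, k_0) = 0x39D62E
s_2 = Round(s_1, k_1) = 0x1BFBC2
s_3 = Round(s_2, k_2) = 0xD68E62

0xD68E62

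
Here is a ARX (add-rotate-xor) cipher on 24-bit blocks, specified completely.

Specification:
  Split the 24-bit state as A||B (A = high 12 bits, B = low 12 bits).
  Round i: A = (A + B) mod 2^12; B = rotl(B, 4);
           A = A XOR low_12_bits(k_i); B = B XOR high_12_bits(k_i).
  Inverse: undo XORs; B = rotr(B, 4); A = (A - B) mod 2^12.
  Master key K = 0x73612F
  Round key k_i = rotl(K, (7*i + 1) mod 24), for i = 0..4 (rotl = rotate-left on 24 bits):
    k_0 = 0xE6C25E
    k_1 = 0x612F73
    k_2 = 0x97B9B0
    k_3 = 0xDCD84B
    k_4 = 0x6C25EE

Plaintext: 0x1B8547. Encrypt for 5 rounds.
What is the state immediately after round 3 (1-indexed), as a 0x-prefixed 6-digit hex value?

s_0 = plaintext = 0x1B8547
s_1 = Round(s_0, k_0) = 0x4A1A19
s_2 = Round(s_1, k_1) = 0x1C9788
s_3 = Round(s_2, k_2) = 0x0E11FC
s_4 = Round(s_3, k_3) = 0xA9620C
s_5 = Round(s_4, k_4) = 0x94C600

0x0E11FC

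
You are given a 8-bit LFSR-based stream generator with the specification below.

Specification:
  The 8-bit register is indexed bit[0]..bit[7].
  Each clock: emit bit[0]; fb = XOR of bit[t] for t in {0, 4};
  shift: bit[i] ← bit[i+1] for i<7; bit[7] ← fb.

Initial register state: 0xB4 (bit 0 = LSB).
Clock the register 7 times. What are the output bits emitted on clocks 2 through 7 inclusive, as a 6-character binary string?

010110

reg_0 = 0xB4
clock 1: out=0, reg = 0xDA
clock 2: out=0, reg = 0xED
clock 3: out=1, reg = 0xF6
clock 4: out=0, reg = 0xFB
clock 5: out=1, reg = 0x7D
clock 6: out=1, reg = 0x3E
clock 7: out=0, reg = 0x9F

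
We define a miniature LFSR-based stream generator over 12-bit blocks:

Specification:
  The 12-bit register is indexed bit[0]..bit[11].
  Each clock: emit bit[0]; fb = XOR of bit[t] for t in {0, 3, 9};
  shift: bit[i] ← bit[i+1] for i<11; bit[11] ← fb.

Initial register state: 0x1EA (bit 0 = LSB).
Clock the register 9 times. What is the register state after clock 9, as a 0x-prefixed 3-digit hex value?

reg_0 = 0x1EA
clock 1: out=0, reg = 0x8F5
clock 2: out=1, reg = 0xC7A
clock 3: out=0, reg = 0xE3D
clock 4: out=1, reg = 0xF1E
clock 5: out=0, reg = 0x78F
clock 6: out=1, reg = 0xBC7
clock 7: out=1, reg = 0x5E3
clock 8: out=1, reg = 0xAF1
clock 9: out=1, reg = 0x578

0x578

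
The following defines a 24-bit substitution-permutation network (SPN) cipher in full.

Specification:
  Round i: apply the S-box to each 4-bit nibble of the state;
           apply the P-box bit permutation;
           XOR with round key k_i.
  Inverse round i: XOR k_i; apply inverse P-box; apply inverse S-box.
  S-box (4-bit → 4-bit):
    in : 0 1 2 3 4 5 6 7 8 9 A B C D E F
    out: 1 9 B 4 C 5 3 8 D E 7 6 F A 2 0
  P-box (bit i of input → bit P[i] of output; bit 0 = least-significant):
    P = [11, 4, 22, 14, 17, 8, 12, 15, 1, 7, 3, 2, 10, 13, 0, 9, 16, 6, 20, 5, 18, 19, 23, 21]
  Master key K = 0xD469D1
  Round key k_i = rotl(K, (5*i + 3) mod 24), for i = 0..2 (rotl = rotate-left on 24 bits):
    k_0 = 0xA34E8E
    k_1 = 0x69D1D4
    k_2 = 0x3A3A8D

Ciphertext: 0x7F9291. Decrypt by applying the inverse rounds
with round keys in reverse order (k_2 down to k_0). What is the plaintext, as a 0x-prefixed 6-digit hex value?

s_0 = ciphertext = 0x7F9291
s_1 = InvRound(s_0, k_2) = 0x00E47A
s_2 = InvRound(s_1, k_1) = 0xD16CB3
s_3 = InvRound(s_2, k_0) = 0x74940B

0x74940B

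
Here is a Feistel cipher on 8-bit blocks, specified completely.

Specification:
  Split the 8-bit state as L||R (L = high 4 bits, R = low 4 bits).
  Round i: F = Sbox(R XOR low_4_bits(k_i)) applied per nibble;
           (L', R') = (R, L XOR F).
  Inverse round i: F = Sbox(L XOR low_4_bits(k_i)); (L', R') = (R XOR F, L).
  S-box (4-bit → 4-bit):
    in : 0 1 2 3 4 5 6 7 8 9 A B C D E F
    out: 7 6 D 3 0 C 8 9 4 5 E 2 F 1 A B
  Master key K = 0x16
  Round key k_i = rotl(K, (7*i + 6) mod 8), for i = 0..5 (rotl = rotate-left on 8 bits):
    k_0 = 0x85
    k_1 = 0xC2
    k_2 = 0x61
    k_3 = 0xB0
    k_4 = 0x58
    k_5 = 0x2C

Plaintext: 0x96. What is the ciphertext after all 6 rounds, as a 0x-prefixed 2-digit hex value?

0x2D

s_0 = plaintext = 0x96
s_1 = Round(s_0, k_0) = 0x6A
s_2 = Round(s_1, k_1) = 0xA2
s_3 = Round(s_2, k_2) = 0x29
s_4 = Round(s_3, k_3) = 0x97
s_5 = Round(s_4, k_4) = 0x72
s_6 = Round(s_5, k_5) = 0x2D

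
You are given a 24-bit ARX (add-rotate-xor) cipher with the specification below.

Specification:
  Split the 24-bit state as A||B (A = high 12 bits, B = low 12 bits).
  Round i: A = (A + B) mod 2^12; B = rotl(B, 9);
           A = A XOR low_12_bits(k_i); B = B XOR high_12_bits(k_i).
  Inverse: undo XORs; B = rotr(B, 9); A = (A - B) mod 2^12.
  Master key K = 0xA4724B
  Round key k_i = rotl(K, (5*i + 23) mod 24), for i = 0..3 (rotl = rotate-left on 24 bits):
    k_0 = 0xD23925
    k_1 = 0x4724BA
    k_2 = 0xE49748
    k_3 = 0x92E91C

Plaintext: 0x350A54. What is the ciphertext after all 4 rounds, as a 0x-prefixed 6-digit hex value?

0xD8153C

s_0 = plaintext = 0x350A54
s_1 = Round(s_0, k_0) = 0x481469
s_2 = Round(s_1, k_1) = 0xC506FF
s_3 = Round(s_2, k_2) = 0x407096
s_4 = Round(s_3, k_3) = 0xD8153C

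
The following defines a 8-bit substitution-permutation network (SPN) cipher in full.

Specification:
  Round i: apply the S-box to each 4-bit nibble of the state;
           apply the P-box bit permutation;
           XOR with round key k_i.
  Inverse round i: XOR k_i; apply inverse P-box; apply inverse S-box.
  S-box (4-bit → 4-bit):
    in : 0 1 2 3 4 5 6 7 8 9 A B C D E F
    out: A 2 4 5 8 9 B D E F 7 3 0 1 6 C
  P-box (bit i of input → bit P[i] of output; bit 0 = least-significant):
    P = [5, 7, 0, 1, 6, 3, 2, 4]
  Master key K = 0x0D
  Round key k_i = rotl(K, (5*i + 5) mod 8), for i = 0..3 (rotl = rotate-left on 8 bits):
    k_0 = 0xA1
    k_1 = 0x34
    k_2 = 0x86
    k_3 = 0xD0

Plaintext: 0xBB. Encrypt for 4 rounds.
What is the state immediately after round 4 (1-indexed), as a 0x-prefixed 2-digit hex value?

s_0 = plaintext = 0xBB
s_1 = Round(s_0, k_0) = 0x49
s_2 = Round(s_1, k_1) = 0x87
s_3 = Round(s_2, k_2) = 0xB9
s_4 = Round(s_3, k_3) = 0x3B

0x3B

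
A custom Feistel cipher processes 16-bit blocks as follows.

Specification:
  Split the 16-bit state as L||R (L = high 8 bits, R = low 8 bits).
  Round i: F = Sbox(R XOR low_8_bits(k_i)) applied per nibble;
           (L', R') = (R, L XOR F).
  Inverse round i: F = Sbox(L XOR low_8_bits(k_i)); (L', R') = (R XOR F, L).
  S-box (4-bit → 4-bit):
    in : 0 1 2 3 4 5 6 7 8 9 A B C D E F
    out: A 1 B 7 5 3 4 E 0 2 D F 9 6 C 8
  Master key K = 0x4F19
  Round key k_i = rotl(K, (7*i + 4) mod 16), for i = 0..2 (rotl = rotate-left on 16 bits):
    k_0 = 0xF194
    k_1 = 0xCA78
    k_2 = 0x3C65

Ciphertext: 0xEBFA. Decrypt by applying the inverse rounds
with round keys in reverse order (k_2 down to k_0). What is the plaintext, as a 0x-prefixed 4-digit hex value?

s_0 = ciphertext = 0xEBFA
s_1 = InvRound(s_0, k_2) = 0xF6EB
s_2 = InvRound(s_1, k_1) = 0xE7F6
s_3 = InvRound(s_2, k_0) = 0x11E7

0x11E7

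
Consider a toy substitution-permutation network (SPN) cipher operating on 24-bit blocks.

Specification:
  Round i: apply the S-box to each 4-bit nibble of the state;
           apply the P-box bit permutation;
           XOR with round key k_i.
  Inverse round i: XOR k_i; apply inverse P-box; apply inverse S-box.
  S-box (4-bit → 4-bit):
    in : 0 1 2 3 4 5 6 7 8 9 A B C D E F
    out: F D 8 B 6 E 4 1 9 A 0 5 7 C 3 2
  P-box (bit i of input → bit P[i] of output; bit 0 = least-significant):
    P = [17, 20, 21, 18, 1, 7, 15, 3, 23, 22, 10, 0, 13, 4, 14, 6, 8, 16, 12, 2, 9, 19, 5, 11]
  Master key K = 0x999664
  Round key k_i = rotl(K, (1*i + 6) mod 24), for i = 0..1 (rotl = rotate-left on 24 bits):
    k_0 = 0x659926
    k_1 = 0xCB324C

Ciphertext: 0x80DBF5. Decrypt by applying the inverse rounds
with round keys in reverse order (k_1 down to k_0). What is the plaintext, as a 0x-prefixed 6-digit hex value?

0x4452AC

s_0 = ciphertext = 0x80DBF5
s_1 = InvRound(s_0, k_1) = 0x5EC957
s_2 = InvRound(s_1, k_0) = 0x4452AC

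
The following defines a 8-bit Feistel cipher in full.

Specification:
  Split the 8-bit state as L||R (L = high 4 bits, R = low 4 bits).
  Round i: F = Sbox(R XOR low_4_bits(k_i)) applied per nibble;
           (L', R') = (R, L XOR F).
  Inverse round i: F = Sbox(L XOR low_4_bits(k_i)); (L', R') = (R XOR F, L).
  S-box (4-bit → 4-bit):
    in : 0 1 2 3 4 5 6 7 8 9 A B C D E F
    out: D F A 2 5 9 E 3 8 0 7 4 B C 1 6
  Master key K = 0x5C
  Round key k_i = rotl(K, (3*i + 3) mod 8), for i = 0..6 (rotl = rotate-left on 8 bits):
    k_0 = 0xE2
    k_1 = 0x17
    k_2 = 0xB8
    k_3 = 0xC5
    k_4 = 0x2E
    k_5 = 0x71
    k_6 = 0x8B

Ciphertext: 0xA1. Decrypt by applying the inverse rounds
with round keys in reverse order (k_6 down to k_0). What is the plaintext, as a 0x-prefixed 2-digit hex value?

0xA0

s_0 = ciphertext = 0xA1
s_1 = InvRound(s_0, k_6) = 0xEA
s_2 = InvRound(s_1, k_5) = 0xCE
s_3 = InvRound(s_2, k_4) = 0x4C
s_4 = InvRound(s_3, k_3) = 0x34
s_5 = InvRound(s_4, k_2) = 0x03
s_6 = InvRound(s_5, k_1) = 0x00
s_7 = InvRound(s_6, k_0) = 0xA0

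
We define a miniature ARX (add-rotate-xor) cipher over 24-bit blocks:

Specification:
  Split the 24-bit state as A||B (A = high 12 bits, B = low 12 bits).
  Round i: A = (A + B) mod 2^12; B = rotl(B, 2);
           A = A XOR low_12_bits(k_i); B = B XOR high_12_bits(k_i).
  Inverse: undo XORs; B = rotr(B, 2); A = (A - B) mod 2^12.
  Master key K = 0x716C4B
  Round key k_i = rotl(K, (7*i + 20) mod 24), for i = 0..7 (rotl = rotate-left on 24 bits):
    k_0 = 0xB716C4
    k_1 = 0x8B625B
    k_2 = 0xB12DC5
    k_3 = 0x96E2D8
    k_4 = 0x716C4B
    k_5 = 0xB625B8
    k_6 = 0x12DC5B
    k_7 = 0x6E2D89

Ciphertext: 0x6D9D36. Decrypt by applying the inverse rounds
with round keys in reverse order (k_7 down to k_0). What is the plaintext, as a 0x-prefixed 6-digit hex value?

s_0 = ciphertext = 0x6D9D36
s_1 = InvRound(s_0, k_7) = 0x85B2F5
s_2 = InvRound(s_1, k_6) = 0x30A0F6
s_3 = InvRound(s_2, k_5) = 0x3CD2E5
s_4 = InvRound(s_3, k_4) = 0x20AD7C
s_5 = InvRound(s_4, k_3) = 0x7CE904
s_6 = InvRound(s_5, k_2) = 0x186885
s_7 = InvRound(s_6, k_1) = 0x7D1C0C
s_8 = InvRound(s_7, k_0) = 0xB365DF

0xB365DF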